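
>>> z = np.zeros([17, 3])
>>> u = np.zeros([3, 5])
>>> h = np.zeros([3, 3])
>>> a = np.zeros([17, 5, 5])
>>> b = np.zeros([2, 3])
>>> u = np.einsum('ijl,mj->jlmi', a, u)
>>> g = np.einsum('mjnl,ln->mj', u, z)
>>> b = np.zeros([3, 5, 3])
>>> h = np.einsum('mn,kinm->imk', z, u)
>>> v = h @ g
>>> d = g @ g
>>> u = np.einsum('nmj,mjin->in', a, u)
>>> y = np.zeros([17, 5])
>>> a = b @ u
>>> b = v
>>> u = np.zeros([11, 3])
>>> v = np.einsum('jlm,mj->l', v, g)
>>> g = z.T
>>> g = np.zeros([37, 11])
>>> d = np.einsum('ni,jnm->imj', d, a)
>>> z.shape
(17, 3)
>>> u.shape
(11, 3)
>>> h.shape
(5, 17, 5)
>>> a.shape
(3, 5, 17)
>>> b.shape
(5, 17, 5)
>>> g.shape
(37, 11)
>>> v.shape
(17,)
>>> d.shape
(5, 17, 3)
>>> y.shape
(17, 5)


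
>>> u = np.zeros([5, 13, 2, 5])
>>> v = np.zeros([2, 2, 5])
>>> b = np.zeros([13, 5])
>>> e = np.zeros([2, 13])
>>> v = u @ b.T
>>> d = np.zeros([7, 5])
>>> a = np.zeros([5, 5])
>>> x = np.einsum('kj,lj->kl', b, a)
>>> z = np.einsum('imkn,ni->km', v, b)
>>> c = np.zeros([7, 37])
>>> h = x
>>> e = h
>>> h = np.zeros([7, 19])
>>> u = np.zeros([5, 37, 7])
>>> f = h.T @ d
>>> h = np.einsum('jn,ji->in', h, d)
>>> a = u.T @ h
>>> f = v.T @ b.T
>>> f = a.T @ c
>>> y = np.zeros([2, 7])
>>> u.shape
(5, 37, 7)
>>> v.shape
(5, 13, 2, 13)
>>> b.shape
(13, 5)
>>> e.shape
(13, 5)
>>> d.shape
(7, 5)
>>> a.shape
(7, 37, 19)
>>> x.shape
(13, 5)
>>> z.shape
(2, 13)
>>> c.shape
(7, 37)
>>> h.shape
(5, 19)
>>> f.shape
(19, 37, 37)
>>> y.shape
(2, 7)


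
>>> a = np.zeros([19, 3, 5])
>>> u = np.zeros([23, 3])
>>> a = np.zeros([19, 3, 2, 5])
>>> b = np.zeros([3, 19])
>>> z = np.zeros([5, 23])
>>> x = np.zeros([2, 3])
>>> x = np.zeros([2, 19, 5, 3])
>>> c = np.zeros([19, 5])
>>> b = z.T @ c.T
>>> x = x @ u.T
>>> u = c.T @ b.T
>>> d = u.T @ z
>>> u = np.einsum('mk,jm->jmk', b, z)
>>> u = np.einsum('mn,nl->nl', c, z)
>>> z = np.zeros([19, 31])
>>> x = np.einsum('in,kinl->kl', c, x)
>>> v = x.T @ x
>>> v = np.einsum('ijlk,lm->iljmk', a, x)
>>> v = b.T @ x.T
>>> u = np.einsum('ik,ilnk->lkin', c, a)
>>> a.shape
(19, 3, 2, 5)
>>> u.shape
(3, 5, 19, 2)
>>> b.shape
(23, 19)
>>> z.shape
(19, 31)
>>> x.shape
(2, 23)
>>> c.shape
(19, 5)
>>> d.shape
(23, 23)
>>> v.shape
(19, 2)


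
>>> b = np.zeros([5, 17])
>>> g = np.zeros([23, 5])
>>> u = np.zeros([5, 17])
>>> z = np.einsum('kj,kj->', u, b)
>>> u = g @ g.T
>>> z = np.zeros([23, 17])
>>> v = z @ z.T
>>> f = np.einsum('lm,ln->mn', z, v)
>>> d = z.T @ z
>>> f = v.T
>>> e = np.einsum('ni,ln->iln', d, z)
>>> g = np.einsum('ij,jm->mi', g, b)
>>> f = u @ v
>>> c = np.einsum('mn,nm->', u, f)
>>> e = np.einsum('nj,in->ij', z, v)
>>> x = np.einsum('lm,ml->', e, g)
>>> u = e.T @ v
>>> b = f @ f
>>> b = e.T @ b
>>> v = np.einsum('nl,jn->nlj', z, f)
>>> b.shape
(17, 23)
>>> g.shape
(17, 23)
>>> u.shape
(17, 23)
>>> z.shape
(23, 17)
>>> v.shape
(23, 17, 23)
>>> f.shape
(23, 23)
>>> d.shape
(17, 17)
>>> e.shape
(23, 17)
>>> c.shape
()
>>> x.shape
()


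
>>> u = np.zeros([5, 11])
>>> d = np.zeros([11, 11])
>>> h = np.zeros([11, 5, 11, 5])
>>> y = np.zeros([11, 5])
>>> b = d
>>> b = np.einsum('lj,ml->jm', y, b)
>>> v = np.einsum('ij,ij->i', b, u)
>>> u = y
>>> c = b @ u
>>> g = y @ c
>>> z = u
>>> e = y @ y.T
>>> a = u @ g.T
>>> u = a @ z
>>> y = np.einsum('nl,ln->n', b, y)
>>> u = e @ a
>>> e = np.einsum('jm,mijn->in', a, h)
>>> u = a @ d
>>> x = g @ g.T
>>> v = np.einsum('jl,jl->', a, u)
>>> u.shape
(11, 11)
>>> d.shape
(11, 11)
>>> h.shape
(11, 5, 11, 5)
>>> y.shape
(5,)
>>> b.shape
(5, 11)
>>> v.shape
()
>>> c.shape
(5, 5)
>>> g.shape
(11, 5)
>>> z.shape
(11, 5)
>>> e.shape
(5, 5)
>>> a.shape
(11, 11)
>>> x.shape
(11, 11)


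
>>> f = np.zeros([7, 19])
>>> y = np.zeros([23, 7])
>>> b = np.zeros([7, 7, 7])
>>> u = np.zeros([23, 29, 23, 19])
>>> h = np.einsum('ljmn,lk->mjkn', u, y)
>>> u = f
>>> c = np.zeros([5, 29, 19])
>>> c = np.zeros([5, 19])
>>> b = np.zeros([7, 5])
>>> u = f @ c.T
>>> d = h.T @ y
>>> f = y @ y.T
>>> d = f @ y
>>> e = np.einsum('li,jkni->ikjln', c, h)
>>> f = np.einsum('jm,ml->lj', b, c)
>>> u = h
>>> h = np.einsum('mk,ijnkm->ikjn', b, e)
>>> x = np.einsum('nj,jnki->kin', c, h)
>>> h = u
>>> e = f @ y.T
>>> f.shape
(19, 7)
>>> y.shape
(23, 7)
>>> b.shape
(7, 5)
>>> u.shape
(23, 29, 7, 19)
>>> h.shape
(23, 29, 7, 19)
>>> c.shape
(5, 19)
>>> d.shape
(23, 7)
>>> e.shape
(19, 23)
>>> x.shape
(29, 23, 5)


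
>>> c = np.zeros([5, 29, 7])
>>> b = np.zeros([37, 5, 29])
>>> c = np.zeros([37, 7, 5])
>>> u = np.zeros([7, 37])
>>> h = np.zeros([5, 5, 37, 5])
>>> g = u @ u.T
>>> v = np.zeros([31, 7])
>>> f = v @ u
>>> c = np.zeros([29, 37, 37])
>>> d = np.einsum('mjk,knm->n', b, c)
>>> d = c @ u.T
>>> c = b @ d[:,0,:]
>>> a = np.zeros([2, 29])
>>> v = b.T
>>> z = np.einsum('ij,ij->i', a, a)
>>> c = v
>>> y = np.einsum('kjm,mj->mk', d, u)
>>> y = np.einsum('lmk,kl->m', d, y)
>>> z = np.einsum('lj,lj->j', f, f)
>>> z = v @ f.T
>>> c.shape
(29, 5, 37)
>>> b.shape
(37, 5, 29)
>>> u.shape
(7, 37)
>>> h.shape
(5, 5, 37, 5)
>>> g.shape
(7, 7)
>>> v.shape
(29, 5, 37)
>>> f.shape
(31, 37)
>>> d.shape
(29, 37, 7)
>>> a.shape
(2, 29)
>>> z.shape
(29, 5, 31)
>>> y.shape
(37,)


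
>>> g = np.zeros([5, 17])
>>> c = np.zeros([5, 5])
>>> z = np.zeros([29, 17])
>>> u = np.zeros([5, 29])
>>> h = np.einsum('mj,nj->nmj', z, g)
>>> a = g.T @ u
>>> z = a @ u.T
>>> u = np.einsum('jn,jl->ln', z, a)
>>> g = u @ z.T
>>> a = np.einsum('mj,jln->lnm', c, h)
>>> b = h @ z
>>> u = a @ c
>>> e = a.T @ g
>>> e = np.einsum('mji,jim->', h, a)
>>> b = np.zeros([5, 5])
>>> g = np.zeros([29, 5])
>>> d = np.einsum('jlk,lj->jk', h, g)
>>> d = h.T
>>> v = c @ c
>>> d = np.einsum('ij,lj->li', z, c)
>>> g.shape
(29, 5)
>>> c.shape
(5, 5)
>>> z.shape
(17, 5)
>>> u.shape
(29, 17, 5)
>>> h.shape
(5, 29, 17)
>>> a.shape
(29, 17, 5)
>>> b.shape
(5, 5)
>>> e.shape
()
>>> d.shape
(5, 17)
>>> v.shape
(5, 5)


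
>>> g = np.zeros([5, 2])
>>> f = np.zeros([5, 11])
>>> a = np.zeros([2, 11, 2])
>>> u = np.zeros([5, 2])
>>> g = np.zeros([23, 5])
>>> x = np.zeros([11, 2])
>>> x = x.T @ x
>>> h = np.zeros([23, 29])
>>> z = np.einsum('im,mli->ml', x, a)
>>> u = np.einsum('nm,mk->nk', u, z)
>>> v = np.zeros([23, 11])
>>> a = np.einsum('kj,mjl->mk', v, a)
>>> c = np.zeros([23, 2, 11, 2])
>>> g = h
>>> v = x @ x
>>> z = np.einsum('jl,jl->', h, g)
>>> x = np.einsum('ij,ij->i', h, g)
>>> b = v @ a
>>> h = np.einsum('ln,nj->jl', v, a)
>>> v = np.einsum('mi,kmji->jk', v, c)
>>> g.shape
(23, 29)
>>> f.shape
(5, 11)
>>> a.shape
(2, 23)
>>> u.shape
(5, 11)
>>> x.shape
(23,)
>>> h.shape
(23, 2)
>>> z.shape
()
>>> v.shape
(11, 23)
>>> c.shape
(23, 2, 11, 2)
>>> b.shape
(2, 23)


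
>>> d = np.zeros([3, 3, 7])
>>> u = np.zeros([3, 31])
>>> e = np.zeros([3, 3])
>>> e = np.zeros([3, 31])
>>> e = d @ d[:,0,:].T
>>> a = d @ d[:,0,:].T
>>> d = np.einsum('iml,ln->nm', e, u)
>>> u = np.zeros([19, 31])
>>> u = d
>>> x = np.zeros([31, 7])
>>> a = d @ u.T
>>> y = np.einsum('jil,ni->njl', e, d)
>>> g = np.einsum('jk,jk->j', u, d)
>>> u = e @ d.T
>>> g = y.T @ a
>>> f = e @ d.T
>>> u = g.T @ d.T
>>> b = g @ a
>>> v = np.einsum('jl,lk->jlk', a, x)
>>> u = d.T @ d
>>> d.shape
(31, 3)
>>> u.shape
(3, 3)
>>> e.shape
(3, 3, 3)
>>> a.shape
(31, 31)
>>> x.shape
(31, 7)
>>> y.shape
(31, 3, 3)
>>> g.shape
(3, 3, 31)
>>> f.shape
(3, 3, 31)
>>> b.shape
(3, 3, 31)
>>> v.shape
(31, 31, 7)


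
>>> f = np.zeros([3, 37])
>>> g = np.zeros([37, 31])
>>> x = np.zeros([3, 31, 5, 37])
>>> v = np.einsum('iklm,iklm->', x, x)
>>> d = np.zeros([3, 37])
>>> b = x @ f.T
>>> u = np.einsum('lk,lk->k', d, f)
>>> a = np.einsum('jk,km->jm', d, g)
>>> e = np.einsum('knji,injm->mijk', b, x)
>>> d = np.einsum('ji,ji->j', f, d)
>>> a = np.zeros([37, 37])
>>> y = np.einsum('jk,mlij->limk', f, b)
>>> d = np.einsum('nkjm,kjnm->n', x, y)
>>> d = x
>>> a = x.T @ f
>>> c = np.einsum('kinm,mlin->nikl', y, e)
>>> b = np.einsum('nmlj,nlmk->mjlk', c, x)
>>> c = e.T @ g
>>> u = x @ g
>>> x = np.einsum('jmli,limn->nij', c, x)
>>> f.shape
(3, 37)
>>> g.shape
(37, 31)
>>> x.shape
(37, 31, 3)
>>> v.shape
()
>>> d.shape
(3, 31, 5, 37)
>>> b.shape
(5, 3, 31, 37)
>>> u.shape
(3, 31, 5, 31)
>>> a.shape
(37, 5, 31, 37)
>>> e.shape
(37, 3, 5, 3)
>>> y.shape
(31, 5, 3, 37)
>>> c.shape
(3, 5, 3, 31)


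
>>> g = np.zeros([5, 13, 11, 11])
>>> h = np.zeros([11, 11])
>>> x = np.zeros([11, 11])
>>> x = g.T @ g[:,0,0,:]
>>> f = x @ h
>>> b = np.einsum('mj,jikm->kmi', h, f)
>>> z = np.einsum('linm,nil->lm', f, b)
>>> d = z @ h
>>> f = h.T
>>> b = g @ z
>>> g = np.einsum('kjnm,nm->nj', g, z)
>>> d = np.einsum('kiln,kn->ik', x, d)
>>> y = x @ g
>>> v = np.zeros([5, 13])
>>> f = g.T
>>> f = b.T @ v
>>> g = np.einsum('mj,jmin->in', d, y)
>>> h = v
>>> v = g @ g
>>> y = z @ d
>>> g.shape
(13, 13)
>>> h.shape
(5, 13)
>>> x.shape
(11, 11, 13, 11)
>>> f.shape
(11, 11, 13, 13)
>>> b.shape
(5, 13, 11, 11)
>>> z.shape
(11, 11)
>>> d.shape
(11, 11)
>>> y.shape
(11, 11)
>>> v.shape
(13, 13)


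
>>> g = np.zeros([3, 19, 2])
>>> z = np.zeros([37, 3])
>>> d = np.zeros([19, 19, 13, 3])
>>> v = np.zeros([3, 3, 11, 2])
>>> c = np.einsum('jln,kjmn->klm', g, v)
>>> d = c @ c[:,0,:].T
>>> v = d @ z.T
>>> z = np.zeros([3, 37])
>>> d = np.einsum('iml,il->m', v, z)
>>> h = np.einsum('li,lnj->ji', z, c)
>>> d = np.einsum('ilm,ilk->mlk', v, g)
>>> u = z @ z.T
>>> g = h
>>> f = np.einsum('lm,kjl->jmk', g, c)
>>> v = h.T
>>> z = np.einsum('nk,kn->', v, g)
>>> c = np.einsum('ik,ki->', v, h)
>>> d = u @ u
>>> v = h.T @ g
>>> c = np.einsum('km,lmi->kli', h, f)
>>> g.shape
(11, 37)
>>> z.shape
()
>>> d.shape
(3, 3)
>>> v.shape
(37, 37)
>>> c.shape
(11, 19, 3)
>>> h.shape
(11, 37)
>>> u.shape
(3, 3)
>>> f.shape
(19, 37, 3)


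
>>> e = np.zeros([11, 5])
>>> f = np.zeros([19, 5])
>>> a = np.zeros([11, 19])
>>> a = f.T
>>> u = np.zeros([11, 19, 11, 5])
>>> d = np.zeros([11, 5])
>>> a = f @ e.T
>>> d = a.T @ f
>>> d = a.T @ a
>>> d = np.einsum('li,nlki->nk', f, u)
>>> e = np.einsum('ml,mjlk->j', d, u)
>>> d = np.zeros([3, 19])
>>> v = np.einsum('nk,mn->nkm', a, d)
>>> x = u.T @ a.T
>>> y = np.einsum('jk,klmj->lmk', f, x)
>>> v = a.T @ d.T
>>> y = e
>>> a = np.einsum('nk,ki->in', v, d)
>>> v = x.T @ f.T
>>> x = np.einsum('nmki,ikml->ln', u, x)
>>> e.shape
(19,)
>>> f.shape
(19, 5)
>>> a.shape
(19, 11)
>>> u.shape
(11, 19, 11, 5)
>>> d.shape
(3, 19)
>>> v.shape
(19, 19, 11, 19)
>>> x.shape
(19, 11)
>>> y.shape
(19,)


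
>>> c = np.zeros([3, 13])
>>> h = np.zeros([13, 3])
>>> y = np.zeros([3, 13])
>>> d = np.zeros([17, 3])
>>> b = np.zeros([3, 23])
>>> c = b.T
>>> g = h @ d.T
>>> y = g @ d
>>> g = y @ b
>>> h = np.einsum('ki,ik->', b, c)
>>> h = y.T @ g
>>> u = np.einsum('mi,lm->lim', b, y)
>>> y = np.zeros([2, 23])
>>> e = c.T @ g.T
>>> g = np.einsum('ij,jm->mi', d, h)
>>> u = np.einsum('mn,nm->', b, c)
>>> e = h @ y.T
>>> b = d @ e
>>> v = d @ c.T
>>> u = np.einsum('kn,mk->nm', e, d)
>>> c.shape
(23, 3)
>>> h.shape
(3, 23)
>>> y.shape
(2, 23)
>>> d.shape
(17, 3)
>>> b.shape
(17, 2)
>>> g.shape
(23, 17)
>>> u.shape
(2, 17)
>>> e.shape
(3, 2)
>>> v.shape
(17, 23)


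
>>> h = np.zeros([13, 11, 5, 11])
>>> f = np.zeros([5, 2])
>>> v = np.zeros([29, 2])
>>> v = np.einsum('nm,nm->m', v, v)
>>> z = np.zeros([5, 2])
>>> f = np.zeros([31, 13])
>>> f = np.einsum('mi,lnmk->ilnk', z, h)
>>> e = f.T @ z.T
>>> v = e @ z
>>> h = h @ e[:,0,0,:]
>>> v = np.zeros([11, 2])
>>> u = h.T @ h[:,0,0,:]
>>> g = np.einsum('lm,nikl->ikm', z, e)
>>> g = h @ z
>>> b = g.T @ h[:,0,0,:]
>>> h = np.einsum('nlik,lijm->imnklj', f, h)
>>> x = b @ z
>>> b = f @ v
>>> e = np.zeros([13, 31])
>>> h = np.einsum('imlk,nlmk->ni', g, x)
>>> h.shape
(2, 13)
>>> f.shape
(2, 13, 11, 11)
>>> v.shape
(11, 2)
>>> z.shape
(5, 2)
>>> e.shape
(13, 31)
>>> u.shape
(5, 5, 11, 5)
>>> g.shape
(13, 11, 5, 2)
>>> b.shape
(2, 13, 11, 2)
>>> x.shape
(2, 5, 11, 2)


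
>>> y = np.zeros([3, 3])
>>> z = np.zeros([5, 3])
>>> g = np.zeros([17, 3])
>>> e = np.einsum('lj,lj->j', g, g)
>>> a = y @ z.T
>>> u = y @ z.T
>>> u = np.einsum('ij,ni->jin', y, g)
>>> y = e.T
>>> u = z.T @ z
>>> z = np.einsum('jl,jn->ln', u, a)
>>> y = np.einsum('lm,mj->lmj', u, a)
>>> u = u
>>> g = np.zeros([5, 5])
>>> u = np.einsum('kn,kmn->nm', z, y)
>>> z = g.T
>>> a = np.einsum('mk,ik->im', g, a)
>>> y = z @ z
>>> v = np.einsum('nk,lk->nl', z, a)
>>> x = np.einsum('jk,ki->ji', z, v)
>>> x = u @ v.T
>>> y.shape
(5, 5)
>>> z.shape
(5, 5)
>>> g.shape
(5, 5)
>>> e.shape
(3,)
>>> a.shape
(3, 5)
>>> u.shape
(5, 3)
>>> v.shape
(5, 3)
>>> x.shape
(5, 5)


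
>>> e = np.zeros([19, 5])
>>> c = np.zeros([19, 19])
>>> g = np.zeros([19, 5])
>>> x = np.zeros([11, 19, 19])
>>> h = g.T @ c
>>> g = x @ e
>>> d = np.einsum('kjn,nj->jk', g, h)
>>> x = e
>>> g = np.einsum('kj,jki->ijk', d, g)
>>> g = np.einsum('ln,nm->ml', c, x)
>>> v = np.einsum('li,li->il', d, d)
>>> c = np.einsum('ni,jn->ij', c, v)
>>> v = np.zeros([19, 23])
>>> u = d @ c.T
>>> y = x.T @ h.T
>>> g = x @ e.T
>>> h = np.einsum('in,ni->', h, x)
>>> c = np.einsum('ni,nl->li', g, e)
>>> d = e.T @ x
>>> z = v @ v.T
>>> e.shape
(19, 5)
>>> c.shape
(5, 19)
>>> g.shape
(19, 19)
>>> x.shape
(19, 5)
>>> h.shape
()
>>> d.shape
(5, 5)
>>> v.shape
(19, 23)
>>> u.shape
(19, 19)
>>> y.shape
(5, 5)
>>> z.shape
(19, 19)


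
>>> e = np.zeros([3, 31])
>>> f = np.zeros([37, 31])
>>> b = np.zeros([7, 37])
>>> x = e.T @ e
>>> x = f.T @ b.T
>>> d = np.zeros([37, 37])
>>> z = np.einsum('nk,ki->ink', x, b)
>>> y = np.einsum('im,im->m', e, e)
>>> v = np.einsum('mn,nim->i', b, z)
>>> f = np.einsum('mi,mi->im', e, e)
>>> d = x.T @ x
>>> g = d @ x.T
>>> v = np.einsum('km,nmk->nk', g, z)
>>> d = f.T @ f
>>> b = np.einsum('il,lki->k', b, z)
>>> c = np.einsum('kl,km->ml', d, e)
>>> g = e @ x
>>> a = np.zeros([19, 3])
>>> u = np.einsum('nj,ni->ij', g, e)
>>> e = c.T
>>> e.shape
(3, 31)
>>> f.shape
(31, 3)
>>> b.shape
(31,)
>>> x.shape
(31, 7)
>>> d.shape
(3, 3)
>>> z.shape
(37, 31, 7)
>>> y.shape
(31,)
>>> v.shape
(37, 7)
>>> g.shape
(3, 7)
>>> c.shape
(31, 3)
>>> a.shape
(19, 3)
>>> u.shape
(31, 7)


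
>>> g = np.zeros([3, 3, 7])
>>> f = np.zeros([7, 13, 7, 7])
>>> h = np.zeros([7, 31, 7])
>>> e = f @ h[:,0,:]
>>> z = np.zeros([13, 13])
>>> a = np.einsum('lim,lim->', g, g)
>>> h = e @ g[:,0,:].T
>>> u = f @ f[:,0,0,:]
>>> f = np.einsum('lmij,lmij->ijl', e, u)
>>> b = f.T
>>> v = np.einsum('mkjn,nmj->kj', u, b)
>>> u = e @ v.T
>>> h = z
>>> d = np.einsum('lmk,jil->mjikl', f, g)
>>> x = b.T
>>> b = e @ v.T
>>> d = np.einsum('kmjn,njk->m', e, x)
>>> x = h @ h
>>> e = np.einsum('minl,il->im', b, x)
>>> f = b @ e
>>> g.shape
(3, 3, 7)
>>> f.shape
(7, 13, 7, 7)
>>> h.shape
(13, 13)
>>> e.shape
(13, 7)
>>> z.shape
(13, 13)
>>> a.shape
()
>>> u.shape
(7, 13, 7, 13)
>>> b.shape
(7, 13, 7, 13)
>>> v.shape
(13, 7)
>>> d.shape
(13,)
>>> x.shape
(13, 13)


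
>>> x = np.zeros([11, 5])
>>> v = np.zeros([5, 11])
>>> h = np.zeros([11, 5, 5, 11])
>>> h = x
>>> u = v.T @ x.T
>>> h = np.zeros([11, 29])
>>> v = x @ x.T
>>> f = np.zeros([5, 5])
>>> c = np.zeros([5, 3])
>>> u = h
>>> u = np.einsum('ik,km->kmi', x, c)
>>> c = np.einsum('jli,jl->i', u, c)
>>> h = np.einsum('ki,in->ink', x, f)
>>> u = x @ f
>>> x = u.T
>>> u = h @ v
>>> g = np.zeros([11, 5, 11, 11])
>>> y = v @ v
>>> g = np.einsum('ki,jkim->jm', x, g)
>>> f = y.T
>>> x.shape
(5, 11)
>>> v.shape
(11, 11)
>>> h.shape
(5, 5, 11)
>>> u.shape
(5, 5, 11)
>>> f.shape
(11, 11)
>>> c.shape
(11,)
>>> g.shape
(11, 11)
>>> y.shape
(11, 11)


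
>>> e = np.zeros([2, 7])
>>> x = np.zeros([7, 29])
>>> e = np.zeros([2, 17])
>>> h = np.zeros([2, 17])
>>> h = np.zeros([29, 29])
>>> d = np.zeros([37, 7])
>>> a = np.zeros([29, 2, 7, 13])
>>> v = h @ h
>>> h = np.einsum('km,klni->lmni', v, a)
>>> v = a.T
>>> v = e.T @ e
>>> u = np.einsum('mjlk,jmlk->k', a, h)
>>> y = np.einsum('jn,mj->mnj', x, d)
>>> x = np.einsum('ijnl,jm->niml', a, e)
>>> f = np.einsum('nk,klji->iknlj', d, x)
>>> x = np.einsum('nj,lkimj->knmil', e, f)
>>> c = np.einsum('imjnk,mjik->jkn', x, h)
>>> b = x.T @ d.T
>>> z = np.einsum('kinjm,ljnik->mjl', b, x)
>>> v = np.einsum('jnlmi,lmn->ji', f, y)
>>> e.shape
(2, 17)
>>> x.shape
(7, 2, 29, 37, 13)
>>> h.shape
(2, 29, 7, 13)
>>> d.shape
(37, 7)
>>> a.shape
(29, 2, 7, 13)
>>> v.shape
(13, 17)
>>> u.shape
(13,)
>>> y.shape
(37, 29, 7)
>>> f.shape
(13, 7, 37, 29, 17)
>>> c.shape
(29, 13, 37)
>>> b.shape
(13, 37, 29, 2, 37)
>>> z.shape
(37, 2, 7)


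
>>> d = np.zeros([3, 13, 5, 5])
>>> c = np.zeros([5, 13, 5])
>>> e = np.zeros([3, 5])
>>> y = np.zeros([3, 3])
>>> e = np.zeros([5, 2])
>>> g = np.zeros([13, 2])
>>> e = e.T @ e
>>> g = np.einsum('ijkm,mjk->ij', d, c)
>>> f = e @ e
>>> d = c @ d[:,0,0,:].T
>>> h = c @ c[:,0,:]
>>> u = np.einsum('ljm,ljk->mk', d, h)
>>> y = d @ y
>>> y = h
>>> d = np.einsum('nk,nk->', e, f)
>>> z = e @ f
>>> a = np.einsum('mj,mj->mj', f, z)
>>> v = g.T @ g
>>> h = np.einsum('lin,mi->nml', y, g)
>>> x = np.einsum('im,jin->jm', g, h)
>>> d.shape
()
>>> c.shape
(5, 13, 5)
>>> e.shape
(2, 2)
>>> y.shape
(5, 13, 5)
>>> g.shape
(3, 13)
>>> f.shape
(2, 2)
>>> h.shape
(5, 3, 5)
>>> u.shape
(3, 5)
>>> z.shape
(2, 2)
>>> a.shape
(2, 2)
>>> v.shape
(13, 13)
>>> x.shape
(5, 13)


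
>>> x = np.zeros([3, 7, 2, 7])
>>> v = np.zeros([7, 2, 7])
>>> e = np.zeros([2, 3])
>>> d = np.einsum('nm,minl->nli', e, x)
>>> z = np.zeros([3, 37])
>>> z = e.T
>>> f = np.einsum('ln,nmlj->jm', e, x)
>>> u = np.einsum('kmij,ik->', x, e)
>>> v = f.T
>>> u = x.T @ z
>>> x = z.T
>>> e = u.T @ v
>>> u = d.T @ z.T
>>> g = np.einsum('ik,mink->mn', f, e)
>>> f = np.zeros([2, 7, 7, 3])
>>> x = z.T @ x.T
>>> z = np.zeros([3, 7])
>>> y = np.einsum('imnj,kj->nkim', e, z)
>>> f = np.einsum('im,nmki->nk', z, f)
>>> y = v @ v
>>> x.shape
(2, 2)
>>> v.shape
(7, 7)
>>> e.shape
(2, 7, 2, 7)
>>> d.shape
(2, 7, 7)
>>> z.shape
(3, 7)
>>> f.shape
(2, 7)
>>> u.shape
(7, 7, 3)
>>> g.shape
(2, 2)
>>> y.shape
(7, 7)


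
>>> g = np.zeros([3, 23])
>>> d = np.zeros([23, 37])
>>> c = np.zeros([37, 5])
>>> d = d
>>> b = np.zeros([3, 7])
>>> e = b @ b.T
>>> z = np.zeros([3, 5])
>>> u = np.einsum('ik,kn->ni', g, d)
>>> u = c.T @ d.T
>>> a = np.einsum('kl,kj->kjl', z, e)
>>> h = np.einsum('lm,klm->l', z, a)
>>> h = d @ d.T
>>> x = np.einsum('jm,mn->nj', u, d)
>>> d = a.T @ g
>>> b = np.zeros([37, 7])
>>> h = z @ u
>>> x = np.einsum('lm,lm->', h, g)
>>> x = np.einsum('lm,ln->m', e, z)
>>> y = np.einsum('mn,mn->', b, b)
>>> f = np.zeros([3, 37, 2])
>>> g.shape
(3, 23)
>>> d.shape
(5, 3, 23)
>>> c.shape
(37, 5)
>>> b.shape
(37, 7)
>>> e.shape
(3, 3)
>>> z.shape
(3, 5)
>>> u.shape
(5, 23)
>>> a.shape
(3, 3, 5)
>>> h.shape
(3, 23)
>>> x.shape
(3,)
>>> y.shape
()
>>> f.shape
(3, 37, 2)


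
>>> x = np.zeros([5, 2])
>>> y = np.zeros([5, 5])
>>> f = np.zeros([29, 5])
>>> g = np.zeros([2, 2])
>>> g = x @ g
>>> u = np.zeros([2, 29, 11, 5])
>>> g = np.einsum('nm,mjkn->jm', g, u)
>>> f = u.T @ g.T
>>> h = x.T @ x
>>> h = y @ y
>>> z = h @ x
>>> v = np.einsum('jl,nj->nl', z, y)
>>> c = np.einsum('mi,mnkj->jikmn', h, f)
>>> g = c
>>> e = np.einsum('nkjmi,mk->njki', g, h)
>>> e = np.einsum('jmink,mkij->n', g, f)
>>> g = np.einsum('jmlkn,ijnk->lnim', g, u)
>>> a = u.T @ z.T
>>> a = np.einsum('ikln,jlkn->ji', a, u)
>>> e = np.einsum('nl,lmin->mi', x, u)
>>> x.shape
(5, 2)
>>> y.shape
(5, 5)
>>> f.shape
(5, 11, 29, 29)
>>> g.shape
(29, 11, 2, 5)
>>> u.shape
(2, 29, 11, 5)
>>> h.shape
(5, 5)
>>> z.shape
(5, 2)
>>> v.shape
(5, 2)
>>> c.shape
(29, 5, 29, 5, 11)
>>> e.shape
(29, 11)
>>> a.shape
(2, 5)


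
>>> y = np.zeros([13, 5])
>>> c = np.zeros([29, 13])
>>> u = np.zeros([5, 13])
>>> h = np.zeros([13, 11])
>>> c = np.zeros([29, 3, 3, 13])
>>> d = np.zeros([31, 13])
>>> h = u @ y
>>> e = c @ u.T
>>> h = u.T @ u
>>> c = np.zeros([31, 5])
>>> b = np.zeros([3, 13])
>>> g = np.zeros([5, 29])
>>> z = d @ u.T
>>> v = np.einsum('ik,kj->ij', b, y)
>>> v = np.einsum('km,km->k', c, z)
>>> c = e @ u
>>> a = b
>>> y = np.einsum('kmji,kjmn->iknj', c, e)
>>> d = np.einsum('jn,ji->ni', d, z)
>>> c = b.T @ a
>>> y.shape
(13, 29, 5, 3)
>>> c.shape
(13, 13)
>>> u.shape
(5, 13)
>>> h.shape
(13, 13)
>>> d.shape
(13, 5)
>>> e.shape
(29, 3, 3, 5)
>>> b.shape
(3, 13)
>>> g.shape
(5, 29)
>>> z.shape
(31, 5)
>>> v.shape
(31,)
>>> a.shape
(3, 13)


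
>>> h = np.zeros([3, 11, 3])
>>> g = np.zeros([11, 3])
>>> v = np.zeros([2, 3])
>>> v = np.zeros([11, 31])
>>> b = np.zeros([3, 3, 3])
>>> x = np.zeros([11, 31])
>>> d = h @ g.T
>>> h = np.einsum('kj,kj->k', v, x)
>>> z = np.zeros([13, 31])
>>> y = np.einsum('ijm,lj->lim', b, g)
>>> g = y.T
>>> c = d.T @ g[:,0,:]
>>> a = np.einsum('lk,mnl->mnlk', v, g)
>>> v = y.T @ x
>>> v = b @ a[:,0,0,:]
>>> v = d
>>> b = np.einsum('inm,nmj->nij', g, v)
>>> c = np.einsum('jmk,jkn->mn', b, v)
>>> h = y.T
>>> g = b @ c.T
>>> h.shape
(3, 3, 11)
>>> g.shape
(3, 3, 3)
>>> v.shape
(3, 11, 11)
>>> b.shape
(3, 3, 11)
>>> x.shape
(11, 31)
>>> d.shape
(3, 11, 11)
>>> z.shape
(13, 31)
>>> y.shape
(11, 3, 3)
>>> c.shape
(3, 11)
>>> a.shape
(3, 3, 11, 31)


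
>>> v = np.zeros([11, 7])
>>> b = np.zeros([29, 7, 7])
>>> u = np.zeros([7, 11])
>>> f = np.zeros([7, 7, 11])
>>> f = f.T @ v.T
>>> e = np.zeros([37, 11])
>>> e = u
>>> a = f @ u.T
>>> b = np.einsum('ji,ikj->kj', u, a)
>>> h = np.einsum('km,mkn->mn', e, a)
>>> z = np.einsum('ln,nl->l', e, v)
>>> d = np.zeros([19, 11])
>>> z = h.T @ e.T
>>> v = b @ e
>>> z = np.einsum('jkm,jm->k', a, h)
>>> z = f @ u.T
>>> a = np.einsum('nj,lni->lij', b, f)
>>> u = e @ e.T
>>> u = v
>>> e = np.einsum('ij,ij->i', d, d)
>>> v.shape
(7, 11)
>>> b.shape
(7, 7)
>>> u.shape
(7, 11)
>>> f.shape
(11, 7, 11)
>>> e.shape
(19,)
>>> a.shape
(11, 11, 7)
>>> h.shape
(11, 7)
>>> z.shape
(11, 7, 7)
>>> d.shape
(19, 11)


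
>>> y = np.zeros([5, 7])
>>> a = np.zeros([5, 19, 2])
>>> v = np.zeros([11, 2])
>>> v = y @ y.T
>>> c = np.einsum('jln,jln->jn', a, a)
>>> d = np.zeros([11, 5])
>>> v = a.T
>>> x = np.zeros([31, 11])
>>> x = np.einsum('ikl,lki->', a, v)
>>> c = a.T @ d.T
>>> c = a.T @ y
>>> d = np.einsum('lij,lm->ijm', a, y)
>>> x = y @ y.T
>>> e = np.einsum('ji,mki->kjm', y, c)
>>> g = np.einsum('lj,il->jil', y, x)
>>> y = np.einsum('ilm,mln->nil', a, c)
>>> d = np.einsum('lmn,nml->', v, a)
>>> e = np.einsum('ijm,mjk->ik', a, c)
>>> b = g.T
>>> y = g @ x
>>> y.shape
(7, 5, 5)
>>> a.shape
(5, 19, 2)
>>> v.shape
(2, 19, 5)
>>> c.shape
(2, 19, 7)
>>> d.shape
()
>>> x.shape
(5, 5)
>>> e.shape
(5, 7)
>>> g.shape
(7, 5, 5)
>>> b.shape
(5, 5, 7)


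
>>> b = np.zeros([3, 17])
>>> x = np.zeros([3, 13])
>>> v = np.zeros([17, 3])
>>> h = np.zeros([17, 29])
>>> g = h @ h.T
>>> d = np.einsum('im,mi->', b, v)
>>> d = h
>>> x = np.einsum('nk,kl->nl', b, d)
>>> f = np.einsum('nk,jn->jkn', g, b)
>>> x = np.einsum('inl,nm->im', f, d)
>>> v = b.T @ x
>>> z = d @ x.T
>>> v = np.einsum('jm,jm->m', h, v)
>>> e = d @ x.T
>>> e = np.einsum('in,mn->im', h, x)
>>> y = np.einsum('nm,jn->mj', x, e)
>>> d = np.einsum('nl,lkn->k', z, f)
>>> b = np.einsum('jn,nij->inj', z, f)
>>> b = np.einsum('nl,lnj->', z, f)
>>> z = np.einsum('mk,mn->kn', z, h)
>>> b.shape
()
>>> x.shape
(3, 29)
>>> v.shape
(29,)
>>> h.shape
(17, 29)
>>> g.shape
(17, 17)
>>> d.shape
(17,)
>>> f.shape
(3, 17, 17)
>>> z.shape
(3, 29)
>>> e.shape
(17, 3)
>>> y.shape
(29, 17)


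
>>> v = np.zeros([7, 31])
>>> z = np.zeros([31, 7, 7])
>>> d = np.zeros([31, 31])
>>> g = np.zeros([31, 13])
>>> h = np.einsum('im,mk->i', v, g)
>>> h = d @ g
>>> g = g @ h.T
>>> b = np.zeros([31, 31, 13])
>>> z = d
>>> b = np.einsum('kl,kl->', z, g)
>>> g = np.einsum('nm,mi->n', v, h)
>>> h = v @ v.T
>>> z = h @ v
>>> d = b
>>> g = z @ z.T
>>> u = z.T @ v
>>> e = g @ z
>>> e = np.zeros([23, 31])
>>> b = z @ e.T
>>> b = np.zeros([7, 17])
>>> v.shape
(7, 31)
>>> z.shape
(7, 31)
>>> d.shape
()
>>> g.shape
(7, 7)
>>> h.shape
(7, 7)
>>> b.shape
(7, 17)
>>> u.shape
(31, 31)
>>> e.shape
(23, 31)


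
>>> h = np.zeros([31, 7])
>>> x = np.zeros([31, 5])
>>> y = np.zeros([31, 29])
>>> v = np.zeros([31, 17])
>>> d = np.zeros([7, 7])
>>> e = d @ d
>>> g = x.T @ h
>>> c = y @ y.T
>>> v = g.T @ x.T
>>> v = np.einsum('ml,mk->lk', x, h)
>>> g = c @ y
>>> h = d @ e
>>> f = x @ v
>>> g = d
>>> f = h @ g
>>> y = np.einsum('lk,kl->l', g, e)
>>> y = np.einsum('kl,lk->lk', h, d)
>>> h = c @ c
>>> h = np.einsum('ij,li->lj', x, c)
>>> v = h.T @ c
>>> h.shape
(31, 5)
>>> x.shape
(31, 5)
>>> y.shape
(7, 7)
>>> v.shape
(5, 31)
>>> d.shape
(7, 7)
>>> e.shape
(7, 7)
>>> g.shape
(7, 7)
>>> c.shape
(31, 31)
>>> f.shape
(7, 7)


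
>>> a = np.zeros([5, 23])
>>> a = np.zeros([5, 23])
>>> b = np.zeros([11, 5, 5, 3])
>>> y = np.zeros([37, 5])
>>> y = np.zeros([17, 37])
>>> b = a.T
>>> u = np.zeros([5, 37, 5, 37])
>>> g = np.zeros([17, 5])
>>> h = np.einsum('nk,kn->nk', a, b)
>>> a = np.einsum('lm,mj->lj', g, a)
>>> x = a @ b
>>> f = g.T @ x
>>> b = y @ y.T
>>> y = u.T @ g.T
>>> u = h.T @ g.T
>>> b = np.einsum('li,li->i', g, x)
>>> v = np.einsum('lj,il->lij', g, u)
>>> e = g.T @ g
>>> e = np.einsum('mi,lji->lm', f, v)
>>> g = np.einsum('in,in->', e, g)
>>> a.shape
(17, 23)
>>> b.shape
(5,)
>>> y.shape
(37, 5, 37, 17)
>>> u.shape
(23, 17)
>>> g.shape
()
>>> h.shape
(5, 23)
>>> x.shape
(17, 5)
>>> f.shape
(5, 5)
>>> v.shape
(17, 23, 5)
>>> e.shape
(17, 5)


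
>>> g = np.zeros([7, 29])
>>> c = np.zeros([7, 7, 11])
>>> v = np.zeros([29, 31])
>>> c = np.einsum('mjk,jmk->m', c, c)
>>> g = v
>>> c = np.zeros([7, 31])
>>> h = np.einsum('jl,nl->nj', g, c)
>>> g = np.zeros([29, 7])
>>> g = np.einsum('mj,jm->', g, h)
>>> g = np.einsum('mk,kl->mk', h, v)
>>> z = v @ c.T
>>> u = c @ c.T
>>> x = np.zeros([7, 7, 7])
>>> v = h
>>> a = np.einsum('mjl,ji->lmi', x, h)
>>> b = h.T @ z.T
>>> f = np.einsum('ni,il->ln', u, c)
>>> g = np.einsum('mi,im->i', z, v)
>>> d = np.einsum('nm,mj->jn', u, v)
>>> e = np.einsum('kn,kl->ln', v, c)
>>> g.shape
(7,)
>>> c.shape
(7, 31)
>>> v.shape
(7, 29)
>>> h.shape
(7, 29)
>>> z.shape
(29, 7)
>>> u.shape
(7, 7)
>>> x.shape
(7, 7, 7)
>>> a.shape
(7, 7, 29)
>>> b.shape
(29, 29)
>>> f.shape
(31, 7)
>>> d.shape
(29, 7)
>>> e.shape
(31, 29)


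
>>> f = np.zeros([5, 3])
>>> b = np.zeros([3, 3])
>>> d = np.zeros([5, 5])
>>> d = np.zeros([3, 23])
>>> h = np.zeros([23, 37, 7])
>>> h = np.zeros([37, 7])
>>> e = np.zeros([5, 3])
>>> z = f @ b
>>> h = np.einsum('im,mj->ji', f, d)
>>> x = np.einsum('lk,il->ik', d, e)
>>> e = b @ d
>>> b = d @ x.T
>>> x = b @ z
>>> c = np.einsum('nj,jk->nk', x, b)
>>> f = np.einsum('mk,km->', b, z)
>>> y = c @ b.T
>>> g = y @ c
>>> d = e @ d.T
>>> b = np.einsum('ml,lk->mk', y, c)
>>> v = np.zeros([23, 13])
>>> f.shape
()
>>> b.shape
(3, 5)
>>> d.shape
(3, 3)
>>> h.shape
(23, 5)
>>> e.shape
(3, 23)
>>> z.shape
(5, 3)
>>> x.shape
(3, 3)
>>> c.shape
(3, 5)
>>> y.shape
(3, 3)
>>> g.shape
(3, 5)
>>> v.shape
(23, 13)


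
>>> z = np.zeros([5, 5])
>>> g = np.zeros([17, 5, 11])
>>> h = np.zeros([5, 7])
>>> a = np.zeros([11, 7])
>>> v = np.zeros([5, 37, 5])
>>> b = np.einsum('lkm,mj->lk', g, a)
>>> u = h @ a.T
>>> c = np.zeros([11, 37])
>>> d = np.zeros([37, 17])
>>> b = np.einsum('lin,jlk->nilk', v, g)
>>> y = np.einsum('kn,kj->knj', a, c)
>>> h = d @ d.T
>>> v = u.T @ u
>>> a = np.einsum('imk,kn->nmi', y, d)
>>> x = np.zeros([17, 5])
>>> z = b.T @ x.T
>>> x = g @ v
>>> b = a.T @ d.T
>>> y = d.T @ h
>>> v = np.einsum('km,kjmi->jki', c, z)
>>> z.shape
(11, 5, 37, 17)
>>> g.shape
(17, 5, 11)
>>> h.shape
(37, 37)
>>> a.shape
(17, 7, 11)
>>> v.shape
(5, 11, 17)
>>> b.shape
(11, 7, 37)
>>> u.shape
(5, 11)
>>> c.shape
(11, 37)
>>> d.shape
(37, 17)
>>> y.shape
(17, 37)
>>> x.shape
(17, 5, 11)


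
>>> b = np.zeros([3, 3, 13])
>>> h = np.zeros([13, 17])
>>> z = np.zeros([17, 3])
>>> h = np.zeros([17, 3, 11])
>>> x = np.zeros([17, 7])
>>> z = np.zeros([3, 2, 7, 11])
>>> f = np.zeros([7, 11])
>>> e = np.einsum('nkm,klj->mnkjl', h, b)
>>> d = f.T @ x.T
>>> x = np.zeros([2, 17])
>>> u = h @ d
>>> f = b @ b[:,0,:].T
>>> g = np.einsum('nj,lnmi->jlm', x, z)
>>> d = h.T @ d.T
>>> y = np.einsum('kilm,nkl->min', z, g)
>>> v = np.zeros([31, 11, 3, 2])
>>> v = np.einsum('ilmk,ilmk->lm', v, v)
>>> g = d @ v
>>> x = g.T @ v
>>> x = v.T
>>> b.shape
(3, 3, 13)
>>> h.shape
(17, 3, 11)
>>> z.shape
(3, 2, 7, 11)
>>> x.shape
(3, 11)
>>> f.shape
(3, 3, 3)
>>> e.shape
(11, 17, 3, 13, 3)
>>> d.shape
(11, 3, 11)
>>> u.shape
(17, 3, 17)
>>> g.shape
(11, 3, 3)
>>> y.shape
(11, 2, 17)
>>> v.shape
(11, 3)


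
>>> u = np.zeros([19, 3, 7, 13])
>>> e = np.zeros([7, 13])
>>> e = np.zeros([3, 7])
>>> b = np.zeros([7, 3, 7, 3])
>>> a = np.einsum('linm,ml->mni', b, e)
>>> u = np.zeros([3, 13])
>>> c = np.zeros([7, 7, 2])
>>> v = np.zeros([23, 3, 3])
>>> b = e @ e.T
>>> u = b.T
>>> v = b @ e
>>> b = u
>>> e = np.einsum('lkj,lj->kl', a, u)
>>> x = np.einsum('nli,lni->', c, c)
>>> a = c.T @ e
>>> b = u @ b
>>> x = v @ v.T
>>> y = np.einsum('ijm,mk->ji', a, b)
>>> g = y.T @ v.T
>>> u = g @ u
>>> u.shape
(2, 3)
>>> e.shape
(7, 3)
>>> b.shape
(3, 3)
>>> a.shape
(2, 7, 3)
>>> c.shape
(7, 7, 2)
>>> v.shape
(3, 7)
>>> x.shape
(3, 3)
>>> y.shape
(7, 2)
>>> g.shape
(2, 3)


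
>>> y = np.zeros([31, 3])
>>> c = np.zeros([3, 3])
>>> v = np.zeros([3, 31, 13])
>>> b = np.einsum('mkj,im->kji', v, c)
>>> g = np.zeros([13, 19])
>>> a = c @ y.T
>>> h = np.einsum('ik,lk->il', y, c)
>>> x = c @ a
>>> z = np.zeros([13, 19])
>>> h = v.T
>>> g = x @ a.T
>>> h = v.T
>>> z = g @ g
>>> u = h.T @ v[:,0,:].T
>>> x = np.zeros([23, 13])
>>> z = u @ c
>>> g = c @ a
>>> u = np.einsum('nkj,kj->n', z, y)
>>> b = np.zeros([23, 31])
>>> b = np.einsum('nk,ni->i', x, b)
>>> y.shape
(31, 3)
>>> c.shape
(3, 3)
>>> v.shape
(3, 31, 13)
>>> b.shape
(31,)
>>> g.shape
(3, 31)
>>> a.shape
(3, 31)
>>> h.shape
(13, 31, 3)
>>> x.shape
(23, 13)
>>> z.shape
(3, 31, 3)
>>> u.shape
(3,)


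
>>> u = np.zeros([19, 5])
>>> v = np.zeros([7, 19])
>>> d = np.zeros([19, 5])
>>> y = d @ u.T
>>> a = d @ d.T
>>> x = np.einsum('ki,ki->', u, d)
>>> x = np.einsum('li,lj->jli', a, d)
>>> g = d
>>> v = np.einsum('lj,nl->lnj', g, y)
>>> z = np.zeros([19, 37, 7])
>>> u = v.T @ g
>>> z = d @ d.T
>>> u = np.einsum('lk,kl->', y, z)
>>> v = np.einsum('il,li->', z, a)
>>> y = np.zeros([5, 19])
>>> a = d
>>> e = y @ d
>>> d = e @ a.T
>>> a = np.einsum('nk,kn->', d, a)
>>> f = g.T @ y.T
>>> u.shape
()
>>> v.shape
()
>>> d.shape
(5, 19)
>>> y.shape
(5, 19)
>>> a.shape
()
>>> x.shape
(5, 19, 19)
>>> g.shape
(19, 5)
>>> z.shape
(19, 19)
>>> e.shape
(5, 5)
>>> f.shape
(5, 5)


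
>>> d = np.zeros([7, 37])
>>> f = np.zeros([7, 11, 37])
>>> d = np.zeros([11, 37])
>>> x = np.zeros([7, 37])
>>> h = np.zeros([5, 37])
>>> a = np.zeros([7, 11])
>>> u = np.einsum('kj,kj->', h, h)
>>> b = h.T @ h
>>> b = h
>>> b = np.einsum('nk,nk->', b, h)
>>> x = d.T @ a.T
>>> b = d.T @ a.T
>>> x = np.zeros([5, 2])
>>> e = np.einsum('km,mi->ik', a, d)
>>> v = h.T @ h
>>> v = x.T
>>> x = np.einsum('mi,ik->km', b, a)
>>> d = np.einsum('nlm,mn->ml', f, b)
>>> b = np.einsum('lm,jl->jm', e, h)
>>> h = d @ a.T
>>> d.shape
(37, 11)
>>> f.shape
(7, 11, 37)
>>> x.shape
(11, 37)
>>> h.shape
(37, 7)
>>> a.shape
(7, 11)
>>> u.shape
()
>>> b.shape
(5, 7)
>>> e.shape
(37, 7)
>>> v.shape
(2, 5)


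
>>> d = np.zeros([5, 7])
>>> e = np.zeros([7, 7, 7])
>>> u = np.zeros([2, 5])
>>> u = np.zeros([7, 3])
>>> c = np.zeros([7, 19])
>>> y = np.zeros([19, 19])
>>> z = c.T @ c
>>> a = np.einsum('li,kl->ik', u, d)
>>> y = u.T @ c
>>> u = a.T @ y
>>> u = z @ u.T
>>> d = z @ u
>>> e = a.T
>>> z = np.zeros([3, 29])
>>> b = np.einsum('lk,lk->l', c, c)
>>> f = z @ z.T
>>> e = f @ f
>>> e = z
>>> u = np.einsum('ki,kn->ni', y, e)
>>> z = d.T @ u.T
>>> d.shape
(19, 5)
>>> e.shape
(3, 29)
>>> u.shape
(29, 19)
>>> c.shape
(7, 19)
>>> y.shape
(3, 19)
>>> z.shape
(5, 29)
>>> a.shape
(3, 5)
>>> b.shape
(7,)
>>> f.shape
(3, 3)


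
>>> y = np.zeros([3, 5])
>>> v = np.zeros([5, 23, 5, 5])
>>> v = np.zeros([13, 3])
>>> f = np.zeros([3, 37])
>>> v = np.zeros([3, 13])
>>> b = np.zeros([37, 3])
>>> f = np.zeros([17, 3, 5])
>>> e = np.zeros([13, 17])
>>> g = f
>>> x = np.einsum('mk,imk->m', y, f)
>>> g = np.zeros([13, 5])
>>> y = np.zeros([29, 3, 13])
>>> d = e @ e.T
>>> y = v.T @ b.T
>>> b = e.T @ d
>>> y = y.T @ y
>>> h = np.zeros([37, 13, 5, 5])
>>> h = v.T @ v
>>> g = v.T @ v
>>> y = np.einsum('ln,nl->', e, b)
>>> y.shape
()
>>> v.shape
(3, 13)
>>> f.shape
(17, 3, 5)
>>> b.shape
(17, 13)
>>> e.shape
(13, 17)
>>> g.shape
(13, 13)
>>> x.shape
(3,)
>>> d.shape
(13, 13)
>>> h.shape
(13, 13)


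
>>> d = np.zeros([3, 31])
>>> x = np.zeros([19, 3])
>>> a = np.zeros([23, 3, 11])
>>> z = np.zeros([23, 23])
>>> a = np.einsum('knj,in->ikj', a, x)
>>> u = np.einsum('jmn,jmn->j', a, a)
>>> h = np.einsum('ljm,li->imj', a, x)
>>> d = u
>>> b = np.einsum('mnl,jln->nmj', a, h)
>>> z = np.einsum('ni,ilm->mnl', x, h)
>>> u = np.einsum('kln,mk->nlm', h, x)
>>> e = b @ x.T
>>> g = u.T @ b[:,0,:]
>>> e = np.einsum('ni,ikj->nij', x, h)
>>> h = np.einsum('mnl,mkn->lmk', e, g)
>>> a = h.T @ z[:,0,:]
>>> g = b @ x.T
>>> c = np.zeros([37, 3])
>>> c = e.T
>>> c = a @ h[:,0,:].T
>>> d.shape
(19,)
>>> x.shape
(19, 3)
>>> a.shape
(11, 19, 11)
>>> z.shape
(23, 19, 11)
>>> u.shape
(23, 11, 19)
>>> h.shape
(23, 19, 11)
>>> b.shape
(23, 19, 3)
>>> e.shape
(19, 3, 23)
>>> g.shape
(23, 19, 19)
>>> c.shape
(11, 19, 23)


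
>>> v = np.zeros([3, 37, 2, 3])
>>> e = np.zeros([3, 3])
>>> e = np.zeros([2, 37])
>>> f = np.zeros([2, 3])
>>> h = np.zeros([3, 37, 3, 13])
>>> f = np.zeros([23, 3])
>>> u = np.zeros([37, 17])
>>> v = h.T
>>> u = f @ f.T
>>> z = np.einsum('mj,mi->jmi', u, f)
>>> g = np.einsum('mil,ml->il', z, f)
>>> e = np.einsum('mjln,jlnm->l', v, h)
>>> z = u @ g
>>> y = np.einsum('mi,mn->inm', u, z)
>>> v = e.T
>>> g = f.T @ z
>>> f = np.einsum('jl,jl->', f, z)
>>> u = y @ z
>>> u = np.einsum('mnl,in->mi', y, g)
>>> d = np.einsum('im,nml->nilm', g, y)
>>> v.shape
(37,)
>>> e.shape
(37,)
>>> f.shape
()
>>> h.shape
(3, 37, 3, 13)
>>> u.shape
(23, 3)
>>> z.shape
(23, 3)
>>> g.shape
(3, 3)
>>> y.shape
(23, 3, 23)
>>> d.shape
(23, 3, 23, 3)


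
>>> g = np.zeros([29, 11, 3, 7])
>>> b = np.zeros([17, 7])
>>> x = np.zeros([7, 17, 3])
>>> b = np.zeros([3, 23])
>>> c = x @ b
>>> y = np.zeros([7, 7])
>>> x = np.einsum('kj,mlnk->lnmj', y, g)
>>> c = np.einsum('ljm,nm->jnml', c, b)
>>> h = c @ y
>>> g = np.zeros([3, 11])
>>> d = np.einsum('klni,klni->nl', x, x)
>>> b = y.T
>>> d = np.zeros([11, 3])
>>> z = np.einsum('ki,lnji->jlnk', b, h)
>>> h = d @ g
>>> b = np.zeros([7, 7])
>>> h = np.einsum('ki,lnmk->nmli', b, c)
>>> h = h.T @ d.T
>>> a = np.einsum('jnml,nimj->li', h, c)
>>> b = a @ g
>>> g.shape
(3, 11)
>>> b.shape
(11, 11)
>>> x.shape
(11, 3, 29, 7)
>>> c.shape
(17, 3, 23, 7)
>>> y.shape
(7, 7)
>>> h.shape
(7, 17, 23, 11)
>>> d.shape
(11, 3)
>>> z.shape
(23, 17, 3, 7)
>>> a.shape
(11, 3)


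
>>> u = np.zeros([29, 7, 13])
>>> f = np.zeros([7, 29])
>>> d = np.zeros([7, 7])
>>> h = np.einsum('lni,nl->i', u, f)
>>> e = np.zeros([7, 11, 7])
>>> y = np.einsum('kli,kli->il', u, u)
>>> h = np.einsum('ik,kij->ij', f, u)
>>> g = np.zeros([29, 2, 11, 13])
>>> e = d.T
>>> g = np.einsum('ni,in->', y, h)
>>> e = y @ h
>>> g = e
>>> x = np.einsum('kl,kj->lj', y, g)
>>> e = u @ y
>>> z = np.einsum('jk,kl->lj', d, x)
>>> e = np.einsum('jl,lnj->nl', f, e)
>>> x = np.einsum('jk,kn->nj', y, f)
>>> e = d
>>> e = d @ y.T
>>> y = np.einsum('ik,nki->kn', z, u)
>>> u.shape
(29, 7, 13)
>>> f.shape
(7, 29)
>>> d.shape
(7, 7)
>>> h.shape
(7, 13)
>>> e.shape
(7, 13)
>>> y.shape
(7, 29)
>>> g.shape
(13, 13)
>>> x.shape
(29, 13)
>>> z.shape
(13, 7)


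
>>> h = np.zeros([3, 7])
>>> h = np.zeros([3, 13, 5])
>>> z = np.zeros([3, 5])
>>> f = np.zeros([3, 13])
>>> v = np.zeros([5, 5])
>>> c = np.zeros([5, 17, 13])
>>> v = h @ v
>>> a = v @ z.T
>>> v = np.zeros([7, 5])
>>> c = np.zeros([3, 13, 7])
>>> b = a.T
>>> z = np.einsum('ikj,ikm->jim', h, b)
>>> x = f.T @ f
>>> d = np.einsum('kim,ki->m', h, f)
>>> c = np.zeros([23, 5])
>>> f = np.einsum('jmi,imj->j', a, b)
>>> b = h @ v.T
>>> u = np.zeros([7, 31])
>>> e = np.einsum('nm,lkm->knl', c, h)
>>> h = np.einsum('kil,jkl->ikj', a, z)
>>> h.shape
(13, 3, 5)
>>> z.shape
(5, 3, 3)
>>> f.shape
(3,)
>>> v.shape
(7, 5)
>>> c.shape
(23, 5)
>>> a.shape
(3, 13, 3)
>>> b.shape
(3, 13, 7)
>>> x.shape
(13, 13)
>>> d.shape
(5,)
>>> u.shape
(7, 31)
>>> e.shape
(13, 23, 3)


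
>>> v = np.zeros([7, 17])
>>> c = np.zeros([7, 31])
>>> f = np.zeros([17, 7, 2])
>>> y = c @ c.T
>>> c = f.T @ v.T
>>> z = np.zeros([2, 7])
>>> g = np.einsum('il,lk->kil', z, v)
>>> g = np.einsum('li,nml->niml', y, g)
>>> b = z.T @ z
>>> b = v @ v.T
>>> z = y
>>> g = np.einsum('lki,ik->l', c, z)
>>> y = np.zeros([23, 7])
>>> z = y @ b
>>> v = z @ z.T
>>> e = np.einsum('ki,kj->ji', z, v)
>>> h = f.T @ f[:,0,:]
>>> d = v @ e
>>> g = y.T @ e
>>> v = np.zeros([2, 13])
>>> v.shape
(2, 13)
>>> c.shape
(2, 7, 7)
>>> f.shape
(17, 7, 2)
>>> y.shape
(23, 7)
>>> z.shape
(23, 7)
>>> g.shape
(7, 7)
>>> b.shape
(7, 7)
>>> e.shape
(23, 7)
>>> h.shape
(2, 7, 2)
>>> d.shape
(23, 7)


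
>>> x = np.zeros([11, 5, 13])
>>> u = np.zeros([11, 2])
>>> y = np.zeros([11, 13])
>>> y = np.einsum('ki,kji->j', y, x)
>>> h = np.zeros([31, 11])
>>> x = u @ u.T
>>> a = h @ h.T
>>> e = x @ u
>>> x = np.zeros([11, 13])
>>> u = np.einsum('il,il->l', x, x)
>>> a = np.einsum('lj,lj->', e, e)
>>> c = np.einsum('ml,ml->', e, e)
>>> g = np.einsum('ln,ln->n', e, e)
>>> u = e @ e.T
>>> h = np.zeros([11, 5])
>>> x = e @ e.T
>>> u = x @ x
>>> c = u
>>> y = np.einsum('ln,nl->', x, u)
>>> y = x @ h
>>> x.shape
(11, 11)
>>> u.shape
(11, 11)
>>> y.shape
(11, 5)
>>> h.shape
(11, 5)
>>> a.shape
()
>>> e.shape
(11, 2)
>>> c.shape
(11, 11)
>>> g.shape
(2,)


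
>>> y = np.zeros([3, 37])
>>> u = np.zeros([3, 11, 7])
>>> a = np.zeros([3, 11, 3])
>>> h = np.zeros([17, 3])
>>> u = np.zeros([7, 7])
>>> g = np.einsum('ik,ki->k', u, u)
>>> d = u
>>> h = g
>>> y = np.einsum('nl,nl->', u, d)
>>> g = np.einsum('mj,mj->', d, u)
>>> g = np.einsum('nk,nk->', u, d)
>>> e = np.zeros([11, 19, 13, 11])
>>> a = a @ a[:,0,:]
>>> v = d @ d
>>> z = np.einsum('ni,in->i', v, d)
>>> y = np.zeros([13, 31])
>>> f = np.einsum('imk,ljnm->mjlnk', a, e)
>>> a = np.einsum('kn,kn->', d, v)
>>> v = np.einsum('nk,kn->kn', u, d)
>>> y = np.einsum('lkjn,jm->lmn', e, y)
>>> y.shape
(11, 31, 11)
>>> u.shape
(7, 7)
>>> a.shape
()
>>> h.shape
(7,)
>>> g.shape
()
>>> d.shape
(7, 7)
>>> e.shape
(11, 19, 13, 11)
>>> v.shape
(7, 7)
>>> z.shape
(7,)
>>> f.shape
(11, 19, 11, 13, 3)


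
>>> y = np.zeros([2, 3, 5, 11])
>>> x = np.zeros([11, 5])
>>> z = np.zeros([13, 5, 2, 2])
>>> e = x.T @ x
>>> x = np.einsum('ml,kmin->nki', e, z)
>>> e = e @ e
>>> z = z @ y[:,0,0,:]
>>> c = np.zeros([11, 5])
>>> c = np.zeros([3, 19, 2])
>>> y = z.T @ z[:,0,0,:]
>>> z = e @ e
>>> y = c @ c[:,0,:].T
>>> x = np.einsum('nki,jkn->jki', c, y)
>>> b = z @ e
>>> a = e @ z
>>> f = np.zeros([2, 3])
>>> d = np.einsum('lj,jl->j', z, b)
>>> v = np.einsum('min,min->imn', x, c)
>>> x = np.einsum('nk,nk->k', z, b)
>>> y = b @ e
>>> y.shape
(5, 5)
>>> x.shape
(5,)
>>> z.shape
(5, 5)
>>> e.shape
(5, 5)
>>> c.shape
(3, 19, 2)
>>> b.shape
(5, 5)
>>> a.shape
(5, 5)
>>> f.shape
(2, 3)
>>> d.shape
(5,)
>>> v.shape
(19, 3, 2)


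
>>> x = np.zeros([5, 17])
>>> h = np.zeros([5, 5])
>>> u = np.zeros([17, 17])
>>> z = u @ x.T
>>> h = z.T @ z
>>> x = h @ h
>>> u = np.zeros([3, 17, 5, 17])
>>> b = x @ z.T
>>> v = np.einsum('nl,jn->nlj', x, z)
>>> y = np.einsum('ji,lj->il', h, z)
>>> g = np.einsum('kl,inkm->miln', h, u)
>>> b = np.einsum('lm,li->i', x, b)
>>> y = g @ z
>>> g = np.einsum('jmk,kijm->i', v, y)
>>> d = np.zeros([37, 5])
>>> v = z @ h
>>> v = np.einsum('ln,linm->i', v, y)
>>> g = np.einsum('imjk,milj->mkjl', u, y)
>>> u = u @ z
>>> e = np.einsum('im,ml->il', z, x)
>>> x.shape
(5, 5)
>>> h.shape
(5, 5)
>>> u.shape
(3, 17, 5, 5)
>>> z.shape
(17, 5)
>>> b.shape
(17,)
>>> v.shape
(3,)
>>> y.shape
(17, 3, 5, 5)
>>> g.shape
(17, 17, 5, 5)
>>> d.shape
(37, 5)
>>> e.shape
(17, 5)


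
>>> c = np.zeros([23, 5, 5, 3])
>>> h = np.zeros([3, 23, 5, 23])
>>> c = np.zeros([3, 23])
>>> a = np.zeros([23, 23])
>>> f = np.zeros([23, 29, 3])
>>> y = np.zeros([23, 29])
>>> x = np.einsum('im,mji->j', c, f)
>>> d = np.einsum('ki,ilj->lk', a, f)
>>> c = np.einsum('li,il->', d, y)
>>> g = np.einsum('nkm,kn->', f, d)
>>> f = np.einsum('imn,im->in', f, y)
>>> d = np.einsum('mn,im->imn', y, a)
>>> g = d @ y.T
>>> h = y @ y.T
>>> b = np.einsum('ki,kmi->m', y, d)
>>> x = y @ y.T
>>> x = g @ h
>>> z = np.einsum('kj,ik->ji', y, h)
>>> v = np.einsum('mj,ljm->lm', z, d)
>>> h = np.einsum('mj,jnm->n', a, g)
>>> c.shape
()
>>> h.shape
(23,)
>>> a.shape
(23, 23)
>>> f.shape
(23, 3)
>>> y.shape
(23, 29)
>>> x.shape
(23, 23, 23)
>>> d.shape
(23, 23, 29)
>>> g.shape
(23, 23, 23)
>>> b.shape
(23,)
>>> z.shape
(29, 23)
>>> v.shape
(23, 29)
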